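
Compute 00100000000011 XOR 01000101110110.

XOR: 1 when bits differ
  00100000000011
^ 01000101110110
----------------
  01100101110101
Decimal: 2051 ^ 4470 = 6517



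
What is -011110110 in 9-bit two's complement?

Original: 011110110
Step 1 - Invert all bits: 100001001
Step 2 - Add 1: 100001010
Verification: 011110110 + 100001010 = 1000000000; discarding the end carry (carry out of the top bit) leaves the 9-bit value 000000000, as required for x + (-x)



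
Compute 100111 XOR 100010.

XOR: 1 when bits differ
  100111
^ 100010
--------
  000101
Decimal: 39 ^ 34 = 5



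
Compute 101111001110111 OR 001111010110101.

OR: 1 when either bit is 1
  101111001110111
| 001111010110101
-----------------
  101111011110111
Decimal: 24183 | 7861 = 24311



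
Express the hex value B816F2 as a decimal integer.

Expand by place value (powers of 16):
Digit values: B = 11, F = 15
B816F2 = 11 × 16^5 + 8 × 16^4 + 1 × 16^3 + 6 × 16^2 + 15 × 16^1 + 2 × 16^0
= 11 × 1048576 + 8 × 65536 + 1 × 4096 + 6 × 256 + 15 × 16 + 2 × 1
= 11534336 + 524288 + 4096 + 1536 + 240 + 2
= 12064498



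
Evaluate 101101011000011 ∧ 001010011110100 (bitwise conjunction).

AND: 1 only when both bits are 1
  101101011000011
& 001010011110100
-----------------
  001000011000000
Decimal: 23235 & 5364 = 4288



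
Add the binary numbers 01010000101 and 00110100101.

Add column by column from the right: bit + bit + carry-in; write the sum mod 2, carry 1 when the sum is 2 or 3.
carry:  11100001010
        01010000101
+       00110100101
-------------------
       010000101010
(the carry out of the leftmost column, 0, becomes the leading bit)
Decimal check:
  01010000101 = 512 + 128 + 4 + 1 = 645
  00110100101 = 256 + 128 + 32 + 4 + 1 = 421
  645 + 421 = 1066, and 010000101010 = 1024 + 32 + 8 + 2 = 1066 ✓



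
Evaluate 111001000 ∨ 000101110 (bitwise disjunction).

OR: 1 when either bit is 1
  111001000
| 000101110
-----------
  111101110
Decimal: 456 | 46 = 494



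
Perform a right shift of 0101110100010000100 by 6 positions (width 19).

Original: 0101110100010000100 (decimal 190596)
Shift right by 6 positions
Drop the 6 low bits; fill with zeros on the left
Result: 0000000101110100010 (decimal 2978)
Equivalent: 190596 >> 6 = 190596 ÷ 2^6 = 2978



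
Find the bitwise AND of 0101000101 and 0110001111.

AND: 1 only when both bits are 1
  0101000101
& 0110001111
------------
  0100000101
Decimal: 325 & 399 = 261



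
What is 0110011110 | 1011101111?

OR: 1 when either bit is 1
  0110011110
| 1011101111
------------
  1111111111
Decimal: 414 | 751 = 1023



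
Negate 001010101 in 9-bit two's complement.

Original: 001010101
Step 1 - Invert all bits: 110101010
Step 2 - Add 1: 110101011
Verification: 001010101 + 110101011 = 1000000000; discarding the end carry (carry out of the top bit) leaves the 9-bit value 000000000, as required for x + (-x)



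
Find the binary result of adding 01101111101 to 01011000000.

Add column by column from the right: bit + bit + carry-in; write the sum mod 2, carry 1 when the sum is 2 or 3.
carry:  11110000000
        01101111101
+       01011000000
-------------------
       011000111101
(the carry out of the leftmost column, 0, becomes the leading bit)
Decimal check:
  01101111101 = 512 + 256 + 64 + 32 + 16 + 8 + 4 + 1 = 893
  01011000000 = 512 + 128 + 64 = 704
  893 + 704 = 1597, and 011000111101 = 1024 + 512 + 32 + 16 + 8 + 4 + 1 = 1597 ✓



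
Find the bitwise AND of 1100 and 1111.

AND: 1 only when both bits are 1
  1100
& 1111
------
  1100
Decimal: 12 & 15 = 12



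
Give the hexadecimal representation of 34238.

Using repeated division by 16 (digits 10–15 are A–F):
34238 ÷ 16 = 2139 remainder 14 (E)
2139 ÷ 16 = 133 remainder 11 (B)
133 ÷ 16 = 8 remainder 5
8 ÷ 16 = 0 remainder 8
Reading remainders bottom to top: 85BE



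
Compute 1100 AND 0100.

AND: 1 only when both bits are 1
  1100
& 0100
------
  0100
Decimal: 12 & 4 = 4



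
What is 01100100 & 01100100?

AND: 1 only when both bits are 1
  01100100
& 01100100
----------
  01100100
Decimal: 100 & 100 = 100



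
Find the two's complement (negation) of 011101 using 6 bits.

Original: 011101
Step 1 - Invert all bits: 100010
Step 2 - Add 1: 100011
Verification: 011101 + 100011 = 1000000; discarding the end carry (carry out of the top bit) leaves the 6-bit value 000000, as required for x + (-x)



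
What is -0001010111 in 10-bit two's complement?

Original: 0001010111
Step 1 - Invert all bits: 1110101000
Step 2 - Add 1: 1110101001
Verification: 0001010111 + 1110101001 = 10000000000; discarding the end carry (carry out of the top bit) leaves the 10-bit value 0000000000, as required for x + (-x)



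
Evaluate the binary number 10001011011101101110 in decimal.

Sum of powers of 2 for each 1-bit:
2^1 + 2^2 + 2^3 + 2^5 + 2^6 + 2^8 + 2^9 + 2^10 + 2^12 + 2^13 + 2^15 + 2^19
= 2 + 4 + 8 + 32 + 64 + 256 + 512 + 1024 + 4096 + 8192 + 32768 + 524288
= 571246



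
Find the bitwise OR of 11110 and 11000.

OR: 1 when either bit is 1
  11110
| 11000
-------
  11110
Decimal: 30 | 24 = 30



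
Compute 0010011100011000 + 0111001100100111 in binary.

Add column by column from the right: bit + bit + carry-in; write the sum mod 2, carry 1 when the sum is 2 or 3.
carry:  1100111000000000
        0010011100011000
+       0111001100100111
------------------------
       01001101000111111
(the carry out of the leftmost column, 0, becomes the leading bit)
Decimal check:
  0010011100011000 = 8192 + 1024 + 512 + 256 + 16 + 8 = 10008
  0111001100100111 = 16384 + 8192 + 4096 + 512 + 256 + 32 + 4 + 2 + 1 = 29479
  10008 + 29479 = 39487, and 01001101000111111 = 32768 + 4096 + 2048 + 512 + 32 + 16 + 8 + 4 + 2 + 1 = 39487 ✓



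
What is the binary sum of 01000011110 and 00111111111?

Add column by column from the right: bit + bit + carry-in; write the sum mod 2, carry 1 when the sum is 2 or 3.
carry:  11111111100
        01000011110
+       00111111111
-------------------
       010000011101
(the carry out of the leftmost column, 0, becomes the leading bit)
Decimal check:
  01000011110 = 512 + 16 + 8 + 4 + 2 = 542
  00111111111 = 256 + 128 + 64 + 32 + 16 + 8 + 4 + 2 + 1 = 511
  542 + 511 = 1053, and 010000011101 = 1024 + 16 + 8 + 4 + 1 = 1053 ✓



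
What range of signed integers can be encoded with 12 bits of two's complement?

For 12-bit two's complement:
Minimum: -2^11 = -2048
Maximum: 2^11 - 1 = 2047



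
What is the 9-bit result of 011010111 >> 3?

Original: 011010111 (decimal 215)
Shift right by 3 positions
Drop the 3 low bits; fill with zeros on the left
Result: 000011010 (decimal 26)
Equivalent: 215 >> 3 = 215 ÷ 2^3 = 26



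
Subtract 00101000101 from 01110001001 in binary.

Method 1 - Direct subtraction (column by column from the right: bit − bit − borrow-in; if negative, add 2 and borrow 1 from the next column):
borrow: 00010001000
        01110001001
-       00101000101
-------------------
        01001000100

Method 2 - Add two's complement:
Two's complement of 00101000101: invert → 11010111010, add 1 → 11010111011
  01110001001
+ 11010111011
-------------
 101001000100  (end carry out of the top bit = 1)
Discarding the end carry: 01001000100
Decimal check:
  01110001001 = 512 + 256 + 128 + 8 + 1 = 905
  00101000101 = 256 + 64 + 4 + 1 = 325
  905 - 325 = 580, and 01001000100 = 512 + 64 + 4 = 580 ✓



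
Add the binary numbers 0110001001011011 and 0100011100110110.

Add column by column from the right: bit + bit + carry-in; write the sum mod 2, carry 1 when the sum is 2 or 3.
carry:  1000110011111100
        0110001001011011
+       0100011100110110
------------------------
       01010100110010001
(the carry out of the leftmost column, 0, becomes the leading bit)
Decimal check:
  0110001001011011 = 16384 + 8192 + 512 + 64 + 16 + 8 + 2 + 1 = 25179
  0100011100110110 = 16384 + 1024 + 512 + 256 + 32 + 16 + 4 + 2 = 18230
  25179 + 18230 = 43409, and 01010100110010001 = 32768 + 8192 + 2048 + 256 + 128 + 16 + 1 = 43409 ✓



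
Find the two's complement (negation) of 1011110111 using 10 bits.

Original (sign bit 1, negative): 1011110111
Step 1 - Invert all bits: 0100001000
Step 2 - Add 1: 0100001001
Verification: 1011110111 + 0100001001 = 10000000000; discarding the end carry (carry out of the top bit) leaves the 10-bit value 0000000000, as required for x + (-x)



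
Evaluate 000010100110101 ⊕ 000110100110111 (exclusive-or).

XOR: 1 when bits differ
  000010100110101
^ 000110100110111
-----------------
  000100000000010
Decimal: 1333 ^ 3383 = 2050



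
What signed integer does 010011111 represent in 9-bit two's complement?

Binary: 010011111
Sign bit: 0 (non-negative)
Read directly as an unsigned value:
010011111 = 128 + 16 + 8 + 4 + 2 + 1 = 159
Value: 159



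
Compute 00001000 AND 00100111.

AND: 1 only when both bits are 1
  00001000
& 00100111
----------
  00000000
Decimal: 8 & 39 = 0



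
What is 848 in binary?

Using repeated division by 2:
848 ÷ 2 = 424 remainder 0
424 ÷ 2 = 212 remainder 0
212 ÷ 2 = 106 remainder 0
106 ÷ 2 = 53 remainder 0
53 ÷ 2 = 26 remainder 1
26 ÷ 2 = 13 remainder 0
13 ÷ 2 = 6 remainder 1
6 ÷ 2 = 3 remainder 0
3 ÷ 2 = 1 remainder 1
1 ÷ 2 = 0 remainder 1
Reading remainders bottom to top: 1101010000



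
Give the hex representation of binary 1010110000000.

Group into 4-bit nibbles from right:
  0001 = 1
  0101 = 5
  1000 = 8
  0000 = 0
Result: 1580



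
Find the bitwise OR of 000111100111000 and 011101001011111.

OR: 1 when either bit is 1
  000111100111000
| 011101001011111
-----------------
  011111101111111
Decimal: 3896 | 14943 = 16255



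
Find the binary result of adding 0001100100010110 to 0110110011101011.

Add column by column from the right: bit + bit + carry-in; write the sum mod 2, carry 1 when the sum is 2 or 3.
carry:  1111001111111100
        0001100100010110
+       0110110011101011
------------------------
       01000011000000001
(the carry out of the leftmost column, 0, becomes the leading bit)
Decimal check:
  0001100100010110 = 4096 + 2048 + 256 + 16 + 4 + 2 = 6422
  0110110011101011 = 16384 + 8192 + 2048 + 1024 + 128 + 64 + 32 + 8 + 2 + 1 = 27883
  6422 + 27883 = 34305, and 01000011000000001 = 32768 + 1024 + 512 + 1 = 34305 ✓



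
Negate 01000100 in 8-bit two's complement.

Original: 01000100
Step 1 - Invert all bits: 10111011
Step 2 - Add 1: 10111100
Verification: 01000100 + 10111100 = 100000000; discarding the end carry (carry out of the top bit) leaves the 8-bit value 00000000, as required for x + (-x)



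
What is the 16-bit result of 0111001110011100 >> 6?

Original: 0111001110011100 (decimal 29596)
Shift right by 6 positions
Drop the 6 low bits; fill with zeros on the left
Result: 0000000111001110 (decimal 462)
Equivalent: 29596 >> 6 = 29596 ÷ 2^6 = 462



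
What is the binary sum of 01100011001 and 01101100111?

Add column by column from the right: bit + bit + carry-in; write the sum mod 2, carry 1 when the sum is 2 or 3.
carry:  11011111110
        01100011001
+       01101100111
-------------------
       011010000000
(the carry out of the leftmost column, 0, becomes the leading bit)
Decimal check:
  01100011001 = 512 + 256 + 16 + 8 + 1 = 793
  01101100111 = 512 + 256 + 64 + 32 + 4 + 2 + 1 = 871
  793 + 871 = 1664, and 011010000000 = 1024 + 512 + 128 = 1664 ✓



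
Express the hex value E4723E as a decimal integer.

Expand by place value (powers of 16):
Digit values: E = 14
E4723E = 14 × 16^5 + 4 × 16^4 + 7 × 16^3 + 2 × 16^2 + 3 × 16^1 + 14 × 16^0
= 14 × 1048576 + 4 × 65536 + 7 × 4096 + 2 × 256 + 3 × 16 + 14 × 1
= 14680064 + 262144 + 28672 + 512 + 48 + 14
= 14971454



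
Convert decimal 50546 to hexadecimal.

Using repeated division by 16 (digits 10–15 are A–F):
50546 ÷ 16 = 3159 remainder 2
3159 ÷ 16 = 197 remainder 7
197 ÷ 16 = 12 remainder 5
12 ÷ 16 = 0 remainder 12 (C)
Reading remainders bottom to top: C572



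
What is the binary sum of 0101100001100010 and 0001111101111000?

Add column by column from the right: bit + bit + carry-in; write the sum mod 2, carry 1 when the sum is 2 or 3.
carry:  0011000011000000
        0101100001100010
+       0001111101111000
------------------------
       00111011111011010
(the carry out of the leftmost column, 0, becomes the leading bit)
Decimal check:
  0101100001100010 = 16384 + 4096 + 2048 + 64 + 32 + 2 = 22626
  0001111101111000 = 4096 + 2048 + 1024 + 512 + 256 + 64 + 32 + 16 + 8 = 8056
  22626 + 8056 = 30682, and 00111011111011010 = 16384 + 8192 + 4096 + 1024 + 512 + 256 + 128 + 64 + 16 + 8 + 2 = 30682 ✓



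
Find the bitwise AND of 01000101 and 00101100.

AND: 1 only when both bits are 1
  01000101
& 00101100
----------
  00000100
Decimal: 69 & 44 = 4



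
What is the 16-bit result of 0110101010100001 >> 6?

Original: 0110101010100001 (decimal 27297)
Shift right by 6 positions
Drop the 6 low bits; fill with zeros on the left
Result: 0000000110101010 (decimal 426)
Equivalent: 27297 >> 6 = 27297 ÷ 2^6 = 426



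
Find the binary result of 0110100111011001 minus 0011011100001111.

Method 1 - Direct subtraction (column by column from the right: bit − bit − borrow-in; if negative, add 2 and borrow 1 from the next column):
borrow: 0110110000011100
        0110100111011001
-       0011011100001111
------------------------
        0011001011001010

Method 2 - Add two's complement:
Two's complement of 0011011100001111: invert → 1100100011110000, add 1 → 1100100011110001
  0110100111011001
+ 1100100011110001
------------------
 10011001011001010  (end carry out of the top bit = 1)
Discarding the end carry: 0011001011001010
Decimal check:
  0110100111011001 = 16384 + 8192 + 2048 + 256 + 128 + 64 + 16 + 8 + 1 = 27097
  0011011100001111 = 8192 + 4096 + 1024 + 512 + 256 + 8 + 4 + 2 + 1 = 14095
  27097 - 14095 = 13002, and 0011001011001010 = 8192 + 4096 + 512 + 128 + 64 + 8 + 2 = 13002 ✓



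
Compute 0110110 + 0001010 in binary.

Add column by column from the right: bit + bit + carry-in; write the sum mod 2, carry 1 when the sum is 2 or 3.
carry:  1111100
        0110110
+       0001010
---------------
       01000000
(the carry out of the leftmost column, 0, becomes the leading bit)
Decimal check:
  0110110 = 32 + 16 + 4 + 2 = 54
  0001010 = 8 + 2 = 10
  54 + 10 = 64, and 01000000 = 64 ✓



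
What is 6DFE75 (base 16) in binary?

Convert each hex digit to 4 bits:
  6 = 0110
  D = 1101
  F = 1111
  E = 1110
  7 = 0111
  5 = 0101
Concatenate: 011011011111111001110101



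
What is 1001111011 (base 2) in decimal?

Sum of powers of 2 for each 1-bit:
2^0 + 2^1 + 2^3 + 2^4 + 2^5 + 2^6 + 2^9
= 1 + 2 + 8 + 16 + 32 + 64 + 512
= 635



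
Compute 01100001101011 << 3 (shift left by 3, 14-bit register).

Original: 01100001101011 (decimal 6251)
Shift left by 3 positions
Append 3 zeros on the right and drop the 3 high bits that overflow the 14-bit width
Result: 00001101011000 (decimal 856)
Equivalent: 6251 << 3 = 6251 × 2^3 = 50008, truncated to 14 bits = 856



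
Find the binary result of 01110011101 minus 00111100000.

Method 1 - Direct subtraction (column by column from the right: bit − bit − borrow-in; if negative, add 2 and borrow 1 from the next column):
borrow: 01111000000
        01110011101
-       00111100000
-------------------
        00110111101

Method 2 - Add two's complement:
Two's complement of 00111100000: invert → 11000011111, add 1 → 11000100000
  01110011101
+ 11000100000
-------------
 100110111101  (end carry out of the top bit = 1)
Discarding the end carry: 00110111101
Decimal check:
  01110011101 = 512 + 256 + 128 + 16 + 8 + 4 + 1 = 925
  00111100000 = 256 + 128 + 64 + 32 = 480
  925 - 480 = 445, and 00110111101 = 256 + 128 + 32 + 16 + 8 + 4 + 1 = 445 ✓



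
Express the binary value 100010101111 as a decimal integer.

Sum of powers of 2 for each 1-bit:
2^0 + 2^1 + 2^2 + 2^3 + 2^5 + 2^7 + 2^11
= 1 + 2 + 4 + 8 + 32 + 128 + 2048
= 2223



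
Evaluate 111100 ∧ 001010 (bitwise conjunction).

AND: 1 only when both bits are 1
  111100
& 001010
--------
  001000
Decimal: 60 & 10 = 8



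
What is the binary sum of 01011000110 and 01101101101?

Add column by column from the right: bit + bit + carry-in; write the sum mod 2, carry 1 when the sum is 2 or 3.
carry:  11110011000
        01011000110
+       01101101101
-------------------
       011000110011
(the carry out of the leftmost column, 0, becomes the leading bit)
Decimal check:
  01011000110 = 512 + 128 + 64 + 4 + 2 = 710
  01101101101 = 512 + 256 + 64 + 32 + 8 + 4 + 1 = 877
  710 + 877 = 1587, and 011000110011 = 1024 + 512 + 32 + 16 + 2 + 1 = 1587 ✓



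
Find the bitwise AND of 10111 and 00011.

AND: 1 only when both bits are 1
  10111
& 00011
-------
  00011
Decimal: 23 & 3 = 3



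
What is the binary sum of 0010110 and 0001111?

Add column by column from the right: bit + bit + carry-in; write the sum mod 2, carry 1 when the sum is 2 or 3.
carry:  0111100
        0010110
+       0001111
---------------
       00100101
(the carry out of the leftmost column, 0, becomes the leading bit)
Decimal check:
  0010110 = 16 + 4 + 2 = 22
  0001111 = 8 + 4 + 2 + 1 = 15
  22 + 15 = 37, and 00100101 = 32 + 4 + 1 = 37 ✓



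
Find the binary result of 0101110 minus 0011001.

Method 1 - Direct subtraction (column by column from the right: bit − bit − borrow-in; if negative, add 2 and borrow 1 from the next column):
borrow: 0100010
        0101110
-       0011001
---------------
        0010101

Method 2 - Add two's complement:
Two's complement of 0011001: invert → 1100110, add 1 → 1100111
  0101110
+ 1100111
---------
 10010101  (end carry out of the top bit = 1)
Discarding the end carry: 0010101
Decimal check:
  0101110 = 32 + 8 + 4 + 2 = 46
  0011001 = 16 + 8 + 1 = 25
  46 - 25 = 21, and 0010101 = 16 + 4 + 1 = 21 ✓



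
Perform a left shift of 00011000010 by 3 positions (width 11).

Original: 00011000010 (decimal 194)
Shift left by 3 positions
Append 3 zeros on the right
Result: 11000010000 (decimal 1552)
Equivalent: 194 << 3 = 194 × 2^3 = 1552



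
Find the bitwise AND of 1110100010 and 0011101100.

AND: 1 only when both bits are 1
  1110100010
& 0011101100
------------
  0010100000
Decimal: 930 & 236 = 160



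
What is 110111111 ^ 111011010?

XOR: 1 when bits differ
  110111111
^ 111011010
-----------
  001100101
Decimal: 447 ^ 474 = 101



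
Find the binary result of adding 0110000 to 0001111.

Add column by column from the right: bit + bit + carry-in; write the sum mod 2, carry 1 when the sum is 2 or 3.
carry:  0000000
        0110000
+       0001111
---------------
       00111111
(the carry out of the leftmost column, 0, becomes the leading bit)
Decimal check:
  0110000 = 32 + 16 = 48
  0001111 = 8 + 4 + 2 + 1 = 15
  48 + 15 = 63, and 00111111 = 32 + 16 + 8 + 4 + 2 + 1 = 63 ✓



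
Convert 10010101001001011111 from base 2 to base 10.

Sum of powers of 2 for each 1-bit:
2^0 + 2^1 + 2^2 + 2^3 + 2^4 + 2^6 + 2^9 + 2^12 + 2^14 + 2^16 + 2^19
= 1 + 2 + 4 + 8 + 16 + 64 + 512 + 4096 + 16384 + 65536 + 524288
= 610911



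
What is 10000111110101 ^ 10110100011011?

XOR: 1 when bits differ
  10000111110101
^ 10110100011011
----------------
  00110011101110
Decimal: 8693 ^ 11547 = 3310



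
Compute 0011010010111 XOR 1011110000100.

XOR: 1 when bits differ
  0011010010111
^ 1011110000100
---------------
  1000100010011
Decimal: 1687 ^ 6020 = 4371



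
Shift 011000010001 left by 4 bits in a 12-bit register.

Original: 011000010001 (decimal 1553)
Shift left by 4 positions
Append 4 zeros on the right and drop the 4 high bits that overflow the 12-bit width
Result: 000100010000 (decimal 272)
Equivalent: 1553 << 4 = 1553 × 2^4 = 24848, truncated to 12 bits = 272



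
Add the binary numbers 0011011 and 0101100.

Add column by column from the right: bit + bit + carry-in; write the sum mod 2, carry 1 when the sum is 2 or 3.
carry:  1110000
        0011011
+       0101100
---------------
       01000111
(the carry out of the leftmost column, 0, becomes the leading bit)
Decimal check:
  0011011 = 16 + 8 + 2 + 1 = 27
  0101100 = 32 + 8 + 4 = 44
  27 + 44 = 71, and 01000111 = 64 + 4 + 2 + 1 = 71 ✓



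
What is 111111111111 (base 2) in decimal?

Sum of powers of 2 for each 1-bit:
2^0 + 2^1 + 2^2 + 2^3 + 2^4 + 2^5 + 2^6 + 2^7 + 2^8 + 2^9 + 2^10 + 2^11
= 1 + 2 + 4 + 8 + 16 + 32 + 64 + 128 + 256 + 512 + 1024 + 2048
= 4095



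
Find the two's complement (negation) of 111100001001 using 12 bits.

Original (sign bit 1, negative): 111100001001
Step 1 - Invert all bits: 000011110110
Step 2 - Add 1: 000011110111
Verification: 111100001001 + 000011110111 = 1000000000000; discarding the end carry (carry out of the top bit) leaves the 12-bit value 000000000000, as required for x + (-x)



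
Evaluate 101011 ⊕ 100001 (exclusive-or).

XOR: 1 when bits differ
  101011
^ 100001
--------
  001010
Decimal: 43 ^ 33 = 10



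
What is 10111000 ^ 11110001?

XOR: 1 when bits differ
  10111000
^ 11110001
----------
  01001001
Decimal: 184 ^ 241 = 73



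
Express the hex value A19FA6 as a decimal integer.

Expand by place value (powers of 16):
Digit values: A = 10, F = 15
A19FA6 = 10 × 16^5 + 1 × 16^4 + 9 × 16^3 + 15 × 16^2 + 10 × 16^1 + 6 × 16^0
= 10 × 1048576 + 1 × 65536 + 9 × 4096 + 15 × 256 + 10 × 16 + 6 × 1
= 10485760 + 65536 + 36864 + 3840 + 160 + 6
= 10592166



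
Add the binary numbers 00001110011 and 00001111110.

Add column by column from the right: bit + bit + carry-in; write the sum mod 2, carry 1 when the sum is 2 or 3.
carry:  00011111100
        00001110011
+       00001111110
-------------------
       000011110001
(the carry out of the leftmost column, 0, becomes the leading bit)
Decimal check:
  00001110011 = 64 + 32 + 16 + 2 + 1 = 115
  00001111110 = 64 + 32 + 16 + 8 + 4 + 2 = 126
  115 + 126 = 241, and 000011110001 = 128 + 64 + 32 + 16 + 1 = 241 ✓



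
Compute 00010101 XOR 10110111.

XOR: 1 when bits differ
  00010101
^ 10110111
----------
  10100010
Decimal: 21 ^ 183 = 162



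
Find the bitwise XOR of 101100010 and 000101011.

XOR: 1 when bits differ
  101100010
^ 000101011
-----------
  101001001
Decimal: 354 ^ 43 = 329



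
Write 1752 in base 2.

Using repeated division by 2:
1752 ÷ 2 = 876 remainder 0
876 ÷ 2 = 438 remainder 0
438 ÷ 2 = 219 remainder 0
219 ÷ 2 = 109 remainder 1
109 ÷ 2 = 54 remainder 1
54 ÷ 2 = 27 remainder 0
27 ÷ 2 = 13 remainder 1
13 ÷ 2 = 6 remainder 1
6 ÷ 2 = 3 remainder 0
3 ÷ 2 = 1 remainder 1
1 ÷ 2 = 0 remainder 1
Reading remainders bottom to top: 11011011000



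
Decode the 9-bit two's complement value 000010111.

Binary: 000010111
Sign bit: 0 (non-negative)
Read directly as an unsigned value:
000010111 = 16 + 4 + 2 + 1 = 23
Value: 23



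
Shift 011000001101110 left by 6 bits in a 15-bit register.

Original: 011000001101110 (decimal 12398)
Shift left by 6 positions
Append 6 zeros on the right and drop the 6 high bits that overflow the 15-bit width
Result: 001101110000000 (decimal 7040)
Equivalent: 12398 << 6 = 12398 × 2^6 = 793472, truncated to 15 bits = 7040



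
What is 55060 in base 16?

Using repeated division by 16 (digits 10–15 are A–F):
55060 ÷ 16 = 3441 remainder 4
3441 ÷ 16 = 215 remainder 1
215 ÷ 16 = 13 remainder 7
13 ÷ 16 = 0 remainder 13 (D)
Reading remainders bottom to top: D714



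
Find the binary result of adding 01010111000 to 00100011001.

Add column by column from the right: bit + bit + carry-in; write the sum mod 2, carry 1 when the sum is 2 or 3.
carry:  00001110000
        01010111000
+       00100011001
-------------------
       001111010001
(the carry out of the leftmost column, 0, becomes the leading bit)
Decimal check:
  01010111000 = 512 + 128 + 32 + 16 + 8 = 696
  00100011001 = 256 + 16 + 8 + 1 = 281
  696 + 281 = 977, and 001111010001 = 512 + 256 + 128 + 64 + 16 + 1 = 977 ✓



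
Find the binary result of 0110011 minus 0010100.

Method 1 - Direct subtraction (column by column from the right: bit − bit − borrow-in; if negative, add 2 and borrow 1 from the next column):
borrow: 0111000
        0110011
-       0010100
---------------
        0011111

Method 2 - Add two's complement:
Two's complement of 0010100: invert → 1101011, add 1 → 1101100
  0110011
+ 1101100
---------
 10011111  (end carry out of the top bit = 1)
Discarding the end carry: 0011111
Decimal check:
  0110011 = 32 + 16 + 2 + 1 = 51
  0010100 = 16 + 4 = 20
  51 - 20 = 31, and 0011111 = 16 + 8 + 4 + 2 + 1 = 31 ✓



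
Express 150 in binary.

Using repeated division by 2:
150 ÷ 2 = 75 remainder 0
75 ÷ 2 = 37 remainder 1
37 ÷ 2 = 18 remainder 1
18 ÷ 2 = 9 remainder 0
9 ÷ 2 = 4 remainder 1
4 ÷ 2 = 2 remainder 0
2 ÷ 2 = 1 remainder 0
1 ÷ 2 = 0 remainder 1
Reading remainders bottom to top: 10010110



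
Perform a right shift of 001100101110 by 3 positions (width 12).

Original: 001100101110 (decimal 814)
Shift right by 3 positions
Drop the 3 low bits; fill with zeros on the left
Result: 000001100101 (decimal 101)
Equivalent: 814 >> 3 = 814 ÷ 2^3 = 101



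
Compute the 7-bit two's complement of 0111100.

Original: 0111100
Step 1 - Invert all bits: 1000011
Step 2 - Add 1: 1000100
Verification: 0111100 + 1000100 = 10000000; discarding the end carry (carry out of the top bit) leaves the 7-bit value 0000000, as required for x + (-x)



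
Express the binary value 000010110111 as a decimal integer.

Sum of powers of 2 for each 1-bit:
2^0 + 2^1 + 2^2 + 2^4 + 2^5 + 2^7
= 1 + 2 + 4 + 16 + 32 + 128
= 183



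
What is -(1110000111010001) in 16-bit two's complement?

Original (sign bit 1, negative): 1110000111010001
Step 1 - Invert all bits: 0001111000101110
Step 2 - Add 1: 0001111000101111
Verification: 1110000111010001 + 0001111000101111 = 10000000000000000; discarding the end carry (carry out of the top bit) leaves the 16-bit value 0000000000000000, as required for x + (-x)



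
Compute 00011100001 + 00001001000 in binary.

Add column by column from the right: bit + bit + carry-in; write the sum mod 2, carry 1 when the sum is 2 or 3.
carry:  00110000000
        00011100001
+       00001001000
-------------------
       000100101001
(the carry out of the leftmost column, 0, becomes the leading bit)
Decimal check:
  00011100001 = 128 + 64 + 32 + 1 = 225
  00001001000 = 64 + 8 = 72
  225 + 72 = 297, and 000100101001 = 256 + 32 + 8 + 1 = 297 ✓



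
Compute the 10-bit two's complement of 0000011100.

Original: 0000011100
Step 1 - Invert all bits: 1111100011
Step 2 - Add 1: 1111100100
Verification: 0000011100 + 1111100100 = 10000000000; discarding the end carry (carry out of the top bit) leaves the 10-bit value 0000000000, as required for x + (-x)



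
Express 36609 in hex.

Using repeated division by 16 (digits 10–15 are A–F):
36609 ÷ 16 = 2288 remainder 1
2288 ÷ 16 = 143 remainder 0
143 ÷ 16 = 8 remainder 15 (F)
8 ÷ 16 = 0 remainder 8
Reading remainders bottom to top: 8F01



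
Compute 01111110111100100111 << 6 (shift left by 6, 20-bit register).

Original: 01111110111100100111 (decimal 519975)
Shift left by 6 positions
Append 6 zeros on the right and drop the 6 high bits that overflow the 20-bit width
Result: 10111100100111000000 (decimal 772544)
Equivalent: 519975 << 6 = 519975 × 2^6 = 33278400, truncated to 20 bits = 772544



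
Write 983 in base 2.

Using repeated division by 2:
983 ÷ 2 = 491 remainder 1
491 ÷ 2 = 245 remainder 1
245 ÷ 2 = 122 remainder 1
122 ÷ 2 = 61 remainder 0
61 ÷ 2 = 30 remainder 1
30 ÷ 2 = 15 remainder 0
15 ÷ 2 = 7 remainder 1
7 ÷ 2 = 3 remainder 1
3 ÷ 2 = 1 remainder 1
1 ÷ 2 = 0 remainder 1
Reading remainders bottom to top: 1111010111



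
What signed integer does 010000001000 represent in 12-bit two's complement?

Binary: 010000001000
Sign bit: 0 (non-negative)
Read directly as an unsigned value:
010000001000 = 1024 + 8 = 1032
Value: 1032



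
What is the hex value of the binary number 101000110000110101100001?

Group into 4-bit nibbles from right:
  1010 = A
  0011 = 3
  0000 = 0
  1101 = D
  0110 = 6
  0001 = 1
Result: A30D61



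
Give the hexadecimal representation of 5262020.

Using repeated division by 16 (digits 10–15 are A–F):
5262020 ÷ 16 = 328876 remainder 4
328876 ÷ 16 = 20554 remainder 12 (C)
20554 ÷ 16 = 1284 remainder 10 (A)
1284 ÷ 16 = 80 remainder 4
80 ÷ 16 = 5 remainder 0
5 ÷ 16 = 0 remainder 5
Reading remainders bottom to top: 504AC4



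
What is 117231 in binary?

Using repeated division by 2:
117231 ÷ 2 = 58615 remainder 1
58615 ÷ 2 = 29307 remainder 1
29307 ÷ 2 = 14653 remainder 1
14653 ÷ 2 = 7326 remainder 1
7326 ÷ 2 = 3663 remainder 0
3663 ÷ 2 = 1831 remainder 1
1831 ÷ 2 = 915 remainder 1
915 ÷ 2 = 457 remainder 1
457 ÷ 2 = 228 remainder 1
228 ÷ 2 = 114 remainder 0
114 ÷ 2 = 57 remainder 0
57 ÷ 2 = 28 remainder 1
28 ÷ 2 = 14 remainder 0
14 ÷ 2 = 7 remainder 0
7 ÷ 2 = 3 remainder 1
3 ÷ 2 = 1 remainder 1
1 ÷ 2 = 0 remainder 1
Reading remainders bottom to top: 11100100111101111



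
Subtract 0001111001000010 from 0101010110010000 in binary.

Method 1 - Direct subtraction (column by column from the right: bit − bit − borrow-in; if negative, add 2 and borrow 1 from the next column):
borrow: 0111110010011100
        0101010110010000
-       0001111001000010
------------------------
        0011011101001110

Method 2 - Add two's complement:
Two's complement of 0001111001000010: invert → 1110000110111101, add 1 → 1110000110111110
  0101010110010000
+ 1110000110111110
------------------
 10011011101001110  (end carry out of the top bit = 1)
Discarding the end carry: 0011011101001110
Decimal check:
  0101010110010000 = 16384 + 4096 + 1024 + 256 + 128 + 16 = 21904
  0001111001000010 = 4096 + 2048 + 1024 + 512 + 64 + 2 = 7746
  21904 - 7746 = 14158, and 0011011101001110 = 8192 + 4096 + 1024 + 512 + 256 + 64 + 8 + 4 + 2 = 14158 ✓



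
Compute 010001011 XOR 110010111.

XOR: 1 when bits differ
  010001011
^ 110010111
-----------
  100011100
Decimal: 139 ^ 407 = 284



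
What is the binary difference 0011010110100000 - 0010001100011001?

Method 1 - Direct subtraction (column by column from the right: bit − bit − borrow-in; if negative, add 2 and borrow 1 from the next column):
borrow: 0000010000111110
        0011010110100000
-       0010001100011001
------------------------
        0001001010000111

Method 2 - Add two's complement:
Two's complement of 0010001100011001: invert → 1101110011100110, add 1 → 1101110011100111
  0011010110100000
+ 1101110011100111
------------------
 10001001010000111  (end carry out of the top bit = 1)
Discarding the end carry: 0001001010000111
Decimal check:
  0011010110100000 = 8192 + 4096 + 1024 + 256 + 128 + 32 = 13728
  0010001100011001 = 8192 + 512 + 256 + 16 + 8 + 1 = 8985
  13728 - 8985 = 4743, and 0001001010000111 = 4096 + 512 + 128 + 4 + 2 + 1 = 4743 ✓



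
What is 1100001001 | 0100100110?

OR: 1 when either bit is 1
  1100001001
| 0100100110
------------
  1100101111
Decimal: 777 | 294 = 815



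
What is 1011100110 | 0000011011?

OR: 1 when either bit is 1
  1011100110
| 0000011011
------------
  1011111111
Decimal: 742 | 27 = 767



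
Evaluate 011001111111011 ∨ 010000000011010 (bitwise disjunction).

OR: 1 when either bit is 1
  011001111111011
| 010000000011010
-----------------
  011001111111011
Decimal: 13307 | 8218 = 13307



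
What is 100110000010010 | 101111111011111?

OR: 1 when either bit is 1
  100110000010010
| 101111111011111
-----------------
  101111111011111
Decimal: 19474 | 24543 = 24543



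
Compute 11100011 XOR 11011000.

XOR: 1 when bits differ
  11100011
^ 11011000
----------
  00111011
Decimal: 227 ^ 216 = 59



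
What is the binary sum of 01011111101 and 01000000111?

Add column by column from the right: bit + bit + carry-in; write the sum mod 2, carry 1 when the sum is 2 or 3.
carry:  10111111110
        01011111101
+       01000000111
-------------------
       010100000100
(the carry out of the leftmost column, 0, becomes the leading bit)
Decimal check:
  01011111101 = 512 + 128 + 64 + 32 + 16 + 8 + 4 + 1 = 765
  01000000111 = 512 + 4 + 2 + 1 = 519
  765 + 519 = 1284, and 010100000100 = 1024 + 256 + 4 = 1284 ✓



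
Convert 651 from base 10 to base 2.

Using repeated division by 2:
651 ÷ 2 = 325 remainder 1
325 ÷ 2 = 162 remainder 1
162 ÷ 2 = 81 remainder 0
81 ÷ 2 = 40 remainder 1
40 ÷ 2 = 20 remainder 0
20 ÷ 2 = 10 remainder 0
10 ÷ 2 = 5 remainder 0
5 ÷ 2 = 2 remainder 1
2 ÷ 2 = 1 remainder 0
1 ÷ 2 = 0 remainder 1
Reading remainders bottom to top: 1010001011



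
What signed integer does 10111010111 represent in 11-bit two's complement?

Binary: 10111010111
Sign bit: 1 (negative)
Invert: 01000101000
Add 1:  01000101001
Magnitude: 01000101001 = 512 + 32 + 8 + 1 = 553
Value: -553



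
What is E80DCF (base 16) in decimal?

Expand by place value (powers of 16):
Digit values: E = 14, D = 13, C = 12, F = 15
E80DCF = 14 × 16^5 + 8 × 16^4 + 0 × 16^3 + 13 × 16^2 + 12 × 16^1 + 15 × 16^0
= 14 × 1048576 + 8 × 65536 + 0 × 4096 + 13 × 256 + 12 × 16 + 15 × 1
= 14680064 + 524288 + 0 + 3328 + 192 + 15
= 15207887



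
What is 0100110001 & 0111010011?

AND: 1 only when both bits are 1
  0100110001
& 0111010011
------------
  0100010001
Decimal: 305 & 467 = 273



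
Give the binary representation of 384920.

Using repeated division by 2:
384920 ÷ 2 = 192460 remainder 0
192460 ÷ 2 = 96230 remainder 0
96230 ÷ 2 = 48115 remainder 0
48115 ÷ 2 = 24057 remainder 1
24057 ÷ 2 = 12028 remainder 1
12028 ÷ 2 = 6014 remainder 0
6014 ÷ 2 = 3007 remainder 0
3007 ÷ 2 = 1503 remainder 1
1503 ÷ 2 = 751 remainder 1
751 ÷ 2 = 375 remainder 1
375 ÷ 2 = 187 remainder 1
187 ÷ 2 = 93 remainder 1
93 ÷ 2 = 46 remainder 1
46 ÷ 2 = 23 remainder 0
23 ÷ 2 = 11 remainder 1
11 ÷ 2 = 5 remainder 1
5 ÷ 2 = 2 remainder 1
2 ÷ 2 = 1 remainder 0
1 ÷ 2 = 0 remainder 1
Reading remainders bottom to top: 1011101111110011000



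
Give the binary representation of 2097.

Using repeated division by 2:
2097 ÷ 2 = 1048 remainder 1
1048 ÷ 2 = 524 remainder 0
524 ÷ 2 = 262 remainder 0
262 ÷ 2 = 131 remainder 0
131 ÷ 2 = 65 remainder 1
65 ÷ 2 = 32 remainder 1
32 ÷ 2 = 16 remainder 0
16 ÷ 2 = 8 remainder 0
8 ÷ 2 = 4 remainder 0
4 ÷ 2 = 2 remainder 0
2 ÷ 2 = 1 remainder 0
1 ÷ 2 = 0 remainder 1
Reading remainders bottom to top: 100000110001



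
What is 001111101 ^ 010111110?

XOR: 1 when bits differ
  001111101
^ 010111110
-----------
  011000011
Decimal: 125 ^ 190 = 195



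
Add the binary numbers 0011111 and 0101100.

Add column by column from the right: bit + bit + carry-in; write the sum mod 2, carry 1 when the sum is 2 or 3.
carry:  1111000
        0011111
+       0101100
---------------
       01001011
(the carry out of the leftmost column, 0, becomes the leading bit)
Decimal check:
  0011111 = 16 + 8 + 4 + 2 + 1 = 31
  0101100 = 32 + 8 + 4 = 44
  31 + 44 = 75, and 01001011 = 64 + 8 + 2 + 1 = 75 ✓



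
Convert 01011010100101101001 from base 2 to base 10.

Sum of powers of 2 for each 1-bit:
2^0 + 2^3 + 2^5 + 2^6 + 2^8 + 2^11 + 2^13 + 2^15 + 2^16 + 2^18
= 1 + 8 + 32 + 64 + 256 + 2048 + 8192 + 32768 + 65536 + 262144
= 371049



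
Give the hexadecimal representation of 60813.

Using repeated division by 16 (digits 10–15 are A–F):
60813 ÷ 16 = 3800 remainder 13 (D)
3800 ÷ 16 = 237 remainder 8
237 ÷ 16 = 14 remainder 13 (D)
14 ÷ 16 = 0 remainder 14 (E)
Reading remainders bottom to top: ED8D



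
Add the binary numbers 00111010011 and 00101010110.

Add column by column from the right: bit + bit + carry-in; write the sum mod 2, carry 1 when the sum is 2 or 3.
carry:  01110101100
        00111010011
+       00101010110
-------------------
       001100101001
(the carry out of the leftmost column, 0, becomes the leading bit)
Decimal check:
  00111010011 = 256 + 128 + 64 + 16 + 2 + 1 = 467
  00101010110 = 256 + 64 + 16 + 4 + 2 = 342
  467 + 342 = 809, and 001100101001 = 512 + 256 + 32 + 8 + 1 = 809 ✓



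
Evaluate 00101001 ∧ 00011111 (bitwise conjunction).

AND: 1 only when both bits are 1
  00101001
& 00011111
----------
  00001001
Decimal: 41 & 31 = 9



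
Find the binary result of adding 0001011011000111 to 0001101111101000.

Add column by column from the right: bit + bit + carry-in; write the sum mod 2, carry 1 when the sum is 2 or 3.
carry:  0011111110000000
        0001011011000111
+       0001101111101000
------------------------
       00011001010101111
(the carry out of the leftmost column, 0, becomes the leading bit)
Decimal check:
  0001011011000111 = 4096 + 1024 + 512 + 128 + 64 + 4 + 2 + 1 = 5831
  0001101111101000 = 4096 + 2048 + 512 + 256 + 128 + 64 + 32 + 8 = 7144
  5831 + 7144 = 12975, and 00011001010101111 = 8192 + 4096 + 512 + 128 + 32 + 8 + 4 + 2 + 1 = 12975 ✓



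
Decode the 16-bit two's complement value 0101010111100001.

Binary: 0101010111100001
Sign bit: 0 (non-negative)
Read directly as an unsigned value:
0101010111100001 = 16384 + 4096 + 1024 + 256 + 128 + 64 + 32 + 1 = 21985
Value: 21985



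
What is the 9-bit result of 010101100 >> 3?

Original: 010101100 (decimal 172)
Shift right by 3 positions
Drop the 3 low bits; fill with zeros on the left
Result: 000010101 (decimal 21)
Equivalent: 172 >> 3 = 172 ÷ 2^3 = 21



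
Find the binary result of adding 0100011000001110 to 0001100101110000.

Add column by column from the right: bit + bit + carry-in; write the sum mod 2, carry 1 when the sum is 2 or 3.
carry:  0000000000000000
        0100011000001110
+       0001100101110000
------------------------
       00101111101111110
(the carry out of the leftmost column, 0, becomes the leading bit)
Decimal check:
  0100011000001110 = 16384 + 1024 + 512 + 8 + 4 + 2 = 17934
  0001100101110000 = 4096 + 2048 + 256 + 64 + 32 + 16 = 6512
  17934 + 6512 = 24446, and 00101111101111110 = 16384 + 4096 + 2048 + 1024 + 512 + 256 + 64 + 32 + 16 + 8 + 4 + 2 = 24446 ✓



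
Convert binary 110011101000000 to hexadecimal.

Group into 4-bit nibbles from right:
  0110 = 6
  0111 = 7
  0100 = 4
  0000 = 0
Result: 6740



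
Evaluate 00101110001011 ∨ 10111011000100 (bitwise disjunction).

OR: 1 when either bit is 1
  00101110001011
| 10111011000100
----------------
  10111111001111
Decimal: 2955 | 11972 = 12239



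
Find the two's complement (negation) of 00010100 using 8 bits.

Original: 00010100
Step 1 - Invert all bits: 11101011
Step 2 - Add 1: 11101100
Verification: 00010100 + 11101100 = 100000000; discarding the end carry (carry out of the top bit) leaves the 8-bit value 00000000, as required for x + (-x)



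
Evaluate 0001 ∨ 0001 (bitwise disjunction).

OR: 1 when either bit is 1
  0001
| 0001
------
  0001
Decimal: 1 | 1 = 1



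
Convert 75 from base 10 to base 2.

Using repeated division by 2:
75 ÷ 2 = 37 remainder 1
37 ÷ 2 = 18 remainder 1
18 ÷ 2 = 9 remainder 0
9 ÷ 2 = 4 remainder 1
4 ÷ 2 = 2 remainder 0
2 ÷ 2 = 1 remainder 0
1 ÷ 2 = 0 remainder 1
Reading remainders bottom to top: 1001011



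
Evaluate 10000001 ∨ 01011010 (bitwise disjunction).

OR: 1 when either bit is 1
  10000001
| 01011010
----------
  11011011
Decimal: 129 | 90 = 219



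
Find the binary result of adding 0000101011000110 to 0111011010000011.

Add column by column from the right: bit + bit + carry-in; write the sum mod 2, carry 1 when the sum is 2 or 3.
carry:  1111110100001100
        0000101011000110
+       0111011010000011
------------------------
       01000000101001001
(the carry out of the leftmost column, 0, becomes the leading bit)
Decimal check:
  0000101011000110 = 2048 + 512 + 128 + 64 + 4 + 2 = 2758
  0111011010000011 = 16384 + 8192 + 4096 + 1024 + 512 + 128 + 2 + 1 = 30339
  2758 + 30339 = 33097, and 01000000101001001 = 32768 + 256 + 64 + 8 + 1 = 33097 ✓

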